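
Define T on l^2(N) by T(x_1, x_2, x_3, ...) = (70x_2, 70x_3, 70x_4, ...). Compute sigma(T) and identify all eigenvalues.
sigma(T) = closed disk {z in C : |z| ≤ 70}; sigma_p(T) = open disk {z in C : |z| < 70}

Note T = 70·V where V is the unit left shift (V x)_k = x_{k+1}; so sigma(T) = 70·sigma(V) and ||T|| = 70||V||. ||T x||^2 = 4900sum_{k≥2} |x_k|^2 ≤ 4900||x||^2, with equality on {x : x_1 = 0}, so ||T|| = 70. For any lambda with |lambda| < 70, set r = lambda/70 (|r| < 1); the vector x = (1, r, r^2, ...) is in l^2 and satisfies T x = 70(r, r^2, ...) = lambda x, so lambda is an eigenvalue. On the boundary |lambda| = 70 the geometric series diverges, so no l^2 eigenvector exists, but these lambda lie in the approximate point spectrum. Hence sigma(T) is the closed disk of radius 70 and sigma_p(T) is the open disk.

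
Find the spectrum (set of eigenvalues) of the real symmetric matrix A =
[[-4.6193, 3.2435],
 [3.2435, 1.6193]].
sigma(A) ≈ {-6, 3}

A is real symmetric, so its spectrum consists of real eigenvalues. Expanding the characteristic polynomial of the displayed matrix gives
  det(λ I - A) = p(λ) = λ^2 + (3)λ + (-18).
Solving p(λ) = 0 yields eigenvalues ≈ -6, 3. (A is shown rounded to 4 decimals, so these recover the underlying integer eigenvalues to within that precision.)
Verification: the trace of A = -3 equals the sum of eigenvalues -3, and det(A) ≈ -18.0003 matches the eigenvalue product -18.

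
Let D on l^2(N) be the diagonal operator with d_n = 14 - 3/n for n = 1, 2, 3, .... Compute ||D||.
||D|| = 14

For a diagonal operator on l^2 with entries d_n, ||D|| = sup_n |d_n|. Here d_1 = 11, d_2 = 25/2, ..., and d_n = 14 - 3/n increases monotonically toward 14. All terms lie in [11, 14), so |d_n| = d_n and the supremum is the limit 14, which is not attained by any individual d_n. Hence ||D|| = 14.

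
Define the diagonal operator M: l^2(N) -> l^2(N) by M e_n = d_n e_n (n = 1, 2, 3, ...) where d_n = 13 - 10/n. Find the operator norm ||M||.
||M|| = 13

For a diagonal operator on l^2 with entries d_n, ||M|| = sup_n |d_n|. Here d_1 = 3, d_2 = 8, ..., and d_n = 13 - 10/n increases monotonically toward 13. All terms lie in [3, 13), so |d_n| = d_n and the supremum is the limit 13, which is not attained by any individual d_n. Hence ||M|| = 13.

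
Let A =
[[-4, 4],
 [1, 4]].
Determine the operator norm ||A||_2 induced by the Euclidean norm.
||A||_2 = sqrt((49 + sqrt(801))/2) ≈ 6.217 (= sqrt(largest eigenvalue of A^T A))

||A||_2 = sigma_max(A) = sqrt(lambda_max(A^T A)). Form the symmetric matrix M = A^T A =
[[17, -12],
 [-12, 32]].
Its characteristic polynomial (trace, determinant of M give the coefficients) is
  p(λ) = det(λ I - M) = λ^2 - 49λ + 400.
For λ^2 - 49λ + 400 the discriminant is 801. It is nonnegative but not a perfect square, so the roots are real and irrational: λ = (49 ± sqrt(801))/2 ≈ 38.651, 10.349.
So the eigenvalues of A^T A are ≈ 10.349, 38.651 (all ≥ 0, as they must be for A^T A). The largest is λ_max = (49 + sqrt(801))/2 ≈ 38.651, hence ||A||_2 = sqrt(λ_max) = sqrt((49 + sqrt(801))/2) ≈ 6.217.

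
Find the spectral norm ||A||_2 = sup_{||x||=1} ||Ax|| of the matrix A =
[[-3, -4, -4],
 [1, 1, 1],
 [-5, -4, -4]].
||A||_2 = sqrt((101 + sqrt(9673))/2) ≈ 9.9838 (= sqrt(largest eigenvalue of A^T A))

||A||_2 = sigma_max(A) = sqrt(lambda_max(A^T A)). Form the symmetric matrix M = A^T A =
[[35, 33, 33],
 [33, 33, 33],
 [33, 33, 33]].
Its characteristic polynomial (trace, sum of principal 2x2 minors, determinant of M give the coefficients) is
  p(λ) = det(λ I - M) = λ^3 - 101λ^2 + 132λ.
The constant term is 0, so λ = 0 is a root. Dividing out λ leaves p(λ) = λ(λ^2 - 101λ + 132). For λ^2 - 101λ + 132 the discriminant is 9673. It is nonnegative but not a perfect square, so the roots are real and irrational: λ = (101 ± sqrt(9673))/2 ≈ 99.6757, 1.3243.
So the eigenvalues of A^T A are ≈ 0, 1.3243, 99.6757 (all ≥ 0, as they must be for A^T A). The largest is λ_max = (101 + sqrt(9673))/2 ≈ 99.6757, hence ||A||_2 = sqrt(λ_max) = sqrt((101 + sqrt(9673))/2) ≈ 9.9838.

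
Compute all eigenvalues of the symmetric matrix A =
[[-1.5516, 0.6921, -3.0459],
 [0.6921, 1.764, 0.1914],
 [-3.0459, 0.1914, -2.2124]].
sigma(A) ≈ {-5, 1, 2}

A is real symmetric, so its spectrum consists of real eigenvalues. Expanding the characteristic polynomial of the displayed matrix gives
  det(λ I - A) = p(λ) = λ^3 + (2)λ^2 + (-13)λ + (10).
Solving p(λ) = 0 yields eigenvalues ≈ -5, 1, 2. (A is shown rounded to 4 decimals, so these recover the underlying integer eigenvalues to within that precision.)
Verification: the trace of A = -2 equals the sum of eigenvalues -2, and det(A) ≈ -10.0005 matches the eigenvalue product -10.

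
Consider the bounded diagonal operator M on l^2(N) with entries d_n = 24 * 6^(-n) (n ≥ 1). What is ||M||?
||M|| = 4 (attained at n = 1)

For M diagonal, ||M|| = sup_n |d_n|. The sequence d_n = 24 * 6^(-n) is positive and strictly decreasing (ratio 6^(-1) < 1), so the supremum is d_1 = 24/6 = 4. Hence ||M|| = 4.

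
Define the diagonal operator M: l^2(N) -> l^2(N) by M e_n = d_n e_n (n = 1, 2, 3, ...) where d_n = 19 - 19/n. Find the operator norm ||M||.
||M|| = 19

For a diagonal operator on l^2 with entries d_n, ||M|| = sup_n |d_n|. Here d_1 = 0, d_2 = 19/2, ..., and d_n = 19 - 19/n increases monotonically toward 19. All terms lie in [0, 19), so |d_n| = d_n and the supremum is the limit 19, which is not attained by any individual d_n. Hence ||M|| = 19.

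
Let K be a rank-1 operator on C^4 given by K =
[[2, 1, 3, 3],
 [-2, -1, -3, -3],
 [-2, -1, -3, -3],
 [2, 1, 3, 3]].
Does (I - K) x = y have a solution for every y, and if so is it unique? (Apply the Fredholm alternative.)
(I - K) is singular (det(I - K) = 0, i.e. 1 ∈ sigma(K)). (I - K) x = y is solvable iff y ⊥ ker((I - K)^*) = span{(2, 1, 3, 3)}, i.e. iff 2y_1 + y_2 + 3y_3 + 3y_4 = 0. When solvable, the solutions are x = y + c·(1, -1, -1, 1), c arbitrary (ker(I - K) = span{(1, -1, -1, 1)}, dimension 1).

K has rank 1, so it is an outer product K = u v^T: every row of K is a multiple of one row vector. Reading off the entries, u = (1, -1, -1, 1) and v = (2, 1, 3, 3) (row i of K equals u_i·v^T). A rank-one matrix u v^T satisfies K u = u (v·u) and kills the (3)-dimensional subspace v^⊥, so its characteristic polynomial is lambda^3 (lambda - v·u) with v·u = tr K = 1. Hence the eigenvalues of I - K are 1 (multiplicity 3) and 1 - (1) = 0, so det(I - K) = 0. (Direct check: I - K =
[[-1, -1, -3, -3],
 [2, 2, 3, 3],
 [2, 1, 4, 3],
 [-2, -1, -3, -2]]
has determinant 0.) So 1 is an eigenvalue of K and (I - K) is not invertible. The finite-dimensional Fredholm alternative says: either (I - K) is invertible, or ker(I - K) ≠ {0} and then range(I - K) = ker((I - K)^*)^⊥, with dim ker(I - K) = dim ker((I - K)^*). We are in the second case, so we need both kernels. Kernel of I - K: (I - K) u = u - u (v·u) = u - u = 0, so ker(I - K) = span{u} = span{(1, -1, -1, 1)} (it is exactly 1-dimensional because rank(I - K) = 3). Kernel of the adjoint: K is real, so (I - K)^* = I - K^T = I - v u^T, and (I - v u^T) v = v - v (u·v) = 0; hence ker((I - K)^*) = span{v} = span{(2, 1, 3, 3)}. Therefore (I - K) x = y is solvable iff <y, v> = 0, i.e. iff 2y_1 + y_2 + 3y_3 + 3y_4 = 0. When this holds, K y = u (v·y) = 0, so (I - K) y = y and x = y is a particular solution; the full solution set is the line x = y + c·u = y + c·(1, -1, -1, 1), c ∈ C.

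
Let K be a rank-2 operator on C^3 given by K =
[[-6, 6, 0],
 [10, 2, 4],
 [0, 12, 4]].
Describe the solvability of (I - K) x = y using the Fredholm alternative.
(I - K) is invertible (det(I - K) = -135 ≠ 0), so for every y in C^3 the equation (I - K) x = y has a unique solution.

K has rank 2 and factors as K = U V^T = u1 v1^T + u2 v2^T with u1 = (-3, 2, -3), v1 = (2, -2, 0), u2 = (0, -2, -2), v2 = (-3, -3, -2) (multiplying out reproduces the displayed K). The nonzero eigenvalues of U V^T coincide with those of the 2 x 2 matrix G = V^T U = [[v1·u1, v1·u2], [v2·u1, v2·u2]] = [[-10, 4], [9, 10]], and by the Sylvester determinant identity det(I_3 - U V^T) = det(I_2 - V^T U) = det([[11, -4], [-9, -9]]) = (11)(-9) - (-4)(-9) = -135. (Direct check: I - K =
[[7, -6, 0],
 [-10, -1, -4],
 [0, -12, -3]]
has determinant -135.) The finite-dimensional Fredholm alternative says: either (I - K) is invertible, or ker(I - K) ≠ {0} and then range(I - K) = ker((I - K)^*)^⊥, with dim ker(I - K) = dim ker((I - K)^*). Since det(I - K) ≠ 0, 1 is not an eigenvalue of K and ker(I - K) = {0}, so we are in the first case: for every y there is a unique x = (I - K)^(-1) y. (Explicitly, by the Woodbury identity, (I - U V^T)^(-1) = I + U (I_2 - G)^(-1) V^T.)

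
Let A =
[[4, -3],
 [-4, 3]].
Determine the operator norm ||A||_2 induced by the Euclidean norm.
||A||_2 = sqrt(50) ≈ 7.0711 (= sqrt(largest eigenvalue of A^T A))

||A||_2 = sigma_max(A) = sqrt(lambda_max(A^T A)). Form the symmetric matrix M = A^T A =
[[32, -24],
 [-24, 18]].
Its characteristic polynomial (trace, determinant of M give the coefficients) is
  p(λ) = det(λ I - M) = λ^2 - 50λ.
For λ^2 - 50λ the discriminant is 2500. It is a perfect square (50^2), so the roots are rational: λ = (50 ± 50)/2 = 50, 0.
So the eigenvalues of A^T A are ≈ 0, 50 (all ≥ 0, as they must be for A^T A). The largest is λ_max = 50, hence ||A||_2 = sqrt(λ_max) = sqrt(50) ≈ 7.0711.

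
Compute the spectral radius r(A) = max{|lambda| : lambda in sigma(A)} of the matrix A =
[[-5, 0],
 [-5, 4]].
r(A) = 5

The eigenvalues of A are the roots of its characteristic polynomial. With M = A (coefficients from the trace and determinant):
  p(λ) = det(λ I - M) = λ^2 + λ - 20.
For λ^2 + λ - 20 the discriminant is 81. It is a perfect square (9^2), so the roots are rational: λ = (-1 ± 9)/2 = 4, -5.
Thus the eigenvalues (to 4 decimals) are 4 (modulus 4); -5 (modulus 5). The spectral radius is the largest modulus: r(A) = 5. (Cross-check: r(A) ≤ ||A||_2 ≈ 7.6973; equality holds whenever A is normal, though it can also hold for some non-normal A.)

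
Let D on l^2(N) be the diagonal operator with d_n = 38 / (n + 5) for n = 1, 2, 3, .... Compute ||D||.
||D|| = 19/3 (attained at n = 1)

For D diagonal, ||D|| = sup_n |d_n| = sup_n 38/(n + 5). This is positive and strictly decreasing in n, so the supremum is attained at n = 1: d_1 = 38/(1 + 5) = 19/3. Hence ||D|| = 19/3.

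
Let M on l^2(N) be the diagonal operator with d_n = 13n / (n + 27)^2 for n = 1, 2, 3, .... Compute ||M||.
||M|| = 13/108 (attained at n = 27)

For M diagonal, ||M|| = sup_n |d_n|. Treat f(x) = 13x / (x + 27)^2 for real x > 0. By the quotient rule, f'(x) = 13(27 - x)/(x + 27)^3, which is positive for x < 27 and negative for x > 27. So f has a unique maximum at x = 27, and since 27 is a positive integer, the supremum over n ≥ 1 is attained at n = 27: d_27 = 13·27/(27 + 27)^2 = 13·27/2916 = 13/108. Hence ||M|| = 13/108.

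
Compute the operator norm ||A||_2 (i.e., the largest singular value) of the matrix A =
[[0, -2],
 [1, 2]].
||A||_2 = sqrt((9 + sqrt(65))/2) ≈ 2.9208 (= sqrt(largest eigenvalue of A^T A))

||A||_2 = sigma_max(A) = sqrt(lambda_max(A^T A)). Form the symmetric matrix M = A^T A =
[[1, 2],
 [2, 8]].
Its characteristic polynomial (trace, determinant of M give the coefficients) is
  p(λ) = det(λ I - M) = λ^2 - 9λ + 4.
For λ^2 - 9λ + 4 the discriminant is 65. It is nonnegative but not a perfect square, so the roots are real and irrational: λ = (9 ± sqrt(65))/2 ≈ 8.5311, 0.4689.
So the eigenvalues of A^T A are ≈ 0.4689, 8.5311 (all ≥ 0, as they must be for A^T A). The largest is λ_max = (9 + sqrt(65))/2 ≈ 8.5311, hence ||A||_2 = sqrt(λ_max) = sqrt((9 + sqrt(65))/2) ≈ 2.9208.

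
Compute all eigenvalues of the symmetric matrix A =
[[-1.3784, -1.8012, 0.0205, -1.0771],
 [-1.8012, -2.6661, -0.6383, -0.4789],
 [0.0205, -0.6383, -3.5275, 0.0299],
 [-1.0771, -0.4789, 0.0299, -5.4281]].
sigma(A) ≈ {-6, -4, -3, 0}

A is real symmetric, so its spectrum consists of real eigenvalues. Expanding the characteristic polynomial of the displayed matrix gives
  det(λ I - A) = p(λ) = λ^4 + (13)λ^3 + (54)λ^2 + (72.0024)λ + (0.0013).
Solving p(λ) = 0 yields eigenvalues ≈ -6, -4, -3, 0. (A is shown rounded to 4 decimals, so these recover the underlying integer eigenvalues to within that precision.)
Verification: the trace of A = -13 equals the sum of eigenvalues -13, and det(A) ≈ 0.0013 matches the eigenvalue product 0.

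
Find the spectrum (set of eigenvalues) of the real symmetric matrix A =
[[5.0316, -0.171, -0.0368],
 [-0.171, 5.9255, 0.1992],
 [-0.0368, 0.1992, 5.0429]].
sigma(A) ≈ {5, 6} (5 with multiplicity 2)

A is real symmetric, so its spectrum consists of real eigenvalues. Expanding the characteristic polynomial of the displayed matrix gives
  det(λ I - A) = p(λ) = λ^3 + (-16)λ^2 + (85)λ + (-150).
Solving p(λ) = 0 yields eigenvalues ≈ 5, 5, 6. (A is shown rounded to 4 decimals, so these recover the underlying integer eigenvalues to within that precision.)
Verification: the trace of A = 16 equals the sum of eigenvalues 16, and det(A) ≈ 150.0001 matches the eigenvalue product 150.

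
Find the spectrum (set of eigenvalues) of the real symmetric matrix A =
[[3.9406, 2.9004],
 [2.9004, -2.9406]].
sigma(A) ≈ {-4, 5}

A is real symmetric, so its spectrum consists of real eigenvalues. Expanding the characteristic polynomial of the displayed matrix gives
  det(λ I - A) = p(λ) = λ^2 + (-1)λ + (-20).
Solving p(λ) = 0 yields eigenvalues ≈ -4, 5. (A is shown rounded to 4 decimals, so these recover the underlying integer eigenvalues to within that precision.)
Verification: the trace of A = 1 equals the sum of eigenvalues 1, and det(A) ≈ -20.0000 matches the eigenvalue product -20.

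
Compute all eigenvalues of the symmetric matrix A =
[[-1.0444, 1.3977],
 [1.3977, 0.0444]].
sigma(A) ≈ {-2, 1}

A is real symmetric, so its spectrum consists of real eigenvalues. Expanding the characteristic polynomial of the displayed matrix gives
  det(λ I - A) = p(λ) = λ^2 + (1)λ + (-2).
Solving p(λ) = 0 yields eigenvalues ≈ -2, 1. (A is shown rounded to 4 decimals, so these recover the underlying integer eigenvalues to within that precision.)
Verification: the trace of A = -1 equals the sum of eigenvalues -1, and det(A) ≈ -1.9999 matches the eigenvalue product -2.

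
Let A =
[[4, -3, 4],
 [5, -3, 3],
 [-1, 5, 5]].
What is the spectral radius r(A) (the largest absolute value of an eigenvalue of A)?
r(A) ≈ 7.3657

The eigenvalues of A are the roots of its characteristic polynomial. With M = A (coefficients from the trace, the sum of principal 2x2 minors, and det A):
  p(λ) = det(λ I - M) = λ^3 - 6λ^2 - 3λ - 52.
No integer candidate from the rational root theorem (±divisors of 52) is a root, so the roots are irrational. The cubic discriminant is Δ = -134352 < 0, so there is one real root and a complex-conjugate pair. p(7) = -24 and p(8) = 52 have opposite signs, so a root lies in (7, 8); Newton's method refines it to λ ≈ 7.3657. Dividing out (λ - (7.3657)) leaves approximately λ^2 + 1.3657λ + 7.0597. For λ^2 + 1.3657λ + 7.0597 the discriminant is -26.3736. It is negative, so the remaining roots are the complex-conjugate pair λ ≈ -0.6829 ± 2.5678i. Their product equals the constant term, so |λ|^2 ≈ 7.0597 and |λ| ≈ 2.657.
Thus the eigenvalues (to 4 decimals) are 7.3657 (modulus 7.3657); -0.6829 ± 2.5678i (modulus 2.657). The spectral radius is the largest modulus: r(A) ≈ 7.3657. (Cross-check: r(A) ≤ ||A||_2 ≈ 9.1253; equality holds whenever A is normal, though it can also hold for some non-normal A.)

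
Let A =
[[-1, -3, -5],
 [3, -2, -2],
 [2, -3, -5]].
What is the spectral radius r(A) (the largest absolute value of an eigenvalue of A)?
r(A) ≈ 5.1569

The eigenvalues of A are the roots of its characteristic polynomial. With M = A (coefficients from the trace, the sum of principal 2x2 minors, and det A):
  p(λ) = det(λ I - M) = λ^3 + 8λ^2 + 30λ + 12.
No integer candidate from the rational root theorem (±divisors of 12) is a root, so the roots are irrational. The cubic discriminant is Δ = -27024 < 0, so there is one real root and a complex-conjugate pair. p(-1) = -11 and p(0) = 12 have opposite signs, so a root lies in (-1, 0); Newton's method refines it to λ ≈ -0.4512. Dividing out (λ - (-0.4512)) leaves approximately λ^2 + 7.5488λ + 26.5937. For λ^2 + 7.5488λ + 26.5937 the discriminant is -49.3911. It is negative, so the remaining roots are the complex-conjugate pair λ ≈ -3.7744 ± 3.5139i. Their product equals the constant term, so |λ|^2 ≈ 26.5937 and |λ| ≈ 5.1569.
Thus the eigenvalues (to 4 decimals) are -0.4512 (modulus 0.4512); -3.7744 ± 3.5139i (modulus 5.1569). The spectral radius is the largest modulus: r(A) ≈ 5.1569. (Cross-check: r(A) ≤ ||A||_2 ≈ 8.8689; equality holds whenever A is normal, though it can also hold for some non-normal A.)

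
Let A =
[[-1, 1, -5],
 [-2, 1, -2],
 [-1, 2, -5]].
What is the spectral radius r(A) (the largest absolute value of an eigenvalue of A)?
r(A) ≈ 4.6262

The eigenvalues of A are the roots of its characteristic polynomial. With M = A (coefficients from the trace, the sum of principal 2x2 minors, and det A):
  p(λ) = det(λ I - M) = λ^3 + 5λ^2 - 8.
No integer candidate from the rational root theorem (±divisors of 8) is a root, so the roots are irrational. The cubic discriminant is Δ = 2272 > 0, so there are three distinct real roots. p(-5) = -8 and p(-4) = 8 have opposite signs, so a root lies in (-5, -4); Newton's method refines it to λ ≈ -4.6262. p(-2) = 4 and p(-1) = -4 have opposite signs, so a root lies in (-2, -1); Newton's method refines it to λ ≈ -1.5151. p(1) = -2 and p(2) = 20 have opposite signs, so a root lies in (1, 2); Newton's method refines it to λ ≈ 1.1413. Check (Vieta): the three roots sum to -5, matching tr M = -5.
Thus the eigenvalues (to 4 decimals) are -4.6262 (modulus 4.6262); -1.5151 (modulus 1.5151); 1.1413 (modulus 1.1413). The spectral radius is the largest modulus: r(A) ≈ 4.6262. (Cross-check: r(A) ≤ ||A||_2 ≈ 7.954; equality holds whenever A is normal, though it can also hold for some non-normal A.)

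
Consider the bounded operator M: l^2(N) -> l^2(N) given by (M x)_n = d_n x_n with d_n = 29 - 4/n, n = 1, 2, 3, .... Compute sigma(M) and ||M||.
sigma(M) = {29 - 4/n : n ≥ 1} ∪ {29}; ||M|| = 29

A bounded diagonal operator on l^2 with diagonal entries d_n has spectrum equal to the closure of {d_n : n ≥ 1}: every d_n is an eigenvalue (with eigenvector e_n), so {d_n} ⊂ sigma(M); the spectrum is closed, so its closure is too; and for lambda not in the closure, (M - lambda I) has bounded inverse (the diagonal entries 1/(d_n - lambda) are bounded). For our sequence d_n = 29 - 4/n, n = 1, 2, 3, ...:
  - {d_n} = {29 - 4/n : n ≥ 1}; the only limit point is 29
  - closure = {29 - 4/n : n ≥ 1} ∪ {29}
For the norm: a diagonal operator has ||M|| = sup_n |d_n|. Here d_n = 29 - 4/n increases monotonically from d_1 = 25 toward 29, with all terms in [25, 29); so sup_n |d_n| = 29 (the supremum is the limit, not attained). So ||M|| = 29.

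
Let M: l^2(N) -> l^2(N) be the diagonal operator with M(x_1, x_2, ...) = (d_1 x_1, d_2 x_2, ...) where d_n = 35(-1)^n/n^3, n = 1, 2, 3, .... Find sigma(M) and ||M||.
sigma(M) = {35(-1)^n/n^3 : n ≥ 1} ∪ {0}; ||M|| = 35

A bounded diagonal operator on l^2 with diagonal entries d_n has spectrum equal to the closure of {d_n : n ≥ 1}: every d_n is an eigenvalue (with eigenvector e_n), so {d_n} ⊂ sigma(M); the spectrum is closed, so its closure is too; and for lambda not in the closure, (M - lambda I) has bounded inverse (the diagonal entries 1/(d_n - lambda) are bounded). For our sequence d_n = 35(-1)^n/n^3, n = 1, 2, 3, ...:
  - {d_n} = {35(-1)^n/n^3 : n ≥ 1}; the only limit point is 0
  - closure = {35(-1)^n/n^3 : n ≥ 1} ∪ {0}
For the norm: a diagonal operator has ||M|| = sup_n |d_n|. Here |d_n| = 35/n^3 is decreasing, so sup_n |d_n| = |d_1| = 35. So ||M|| = 35.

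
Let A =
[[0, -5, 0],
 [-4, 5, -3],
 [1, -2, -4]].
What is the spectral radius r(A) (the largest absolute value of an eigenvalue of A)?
r(A) ≈ 8.1131

The eigenvalues of A are the roots of its characteristic polynomial. With M = A (coefficients from the trace, the sum of principal 2x2 minors, and det A):
  p(λ) = det(λ I - M) = λ^3 - λ^2 - 46λ - 95.
No integer candidate from the rational root theorem (±divisors of 95) is a root, so the roots are irrational. The cubic discriminant is Δ = 68745 > 0, so there are three distinct real roots. p(-5) = -15 and p(-4) = 9 have opposite signs, so a root lies in (-5, -4); Newton's method refines it to λ ≈ -4.5259. p(-3) = 7 and p(-2) = -15 have opposite signs, so a root lies in (-3, -2); Newton's method refines it to λ ≈ -2.5872. p(8) = -15 and p(9) = 139 have opposite signs, so a root lies in (8, 9); Newton's method refines it to λ ≈ 8.1131. Check (Vieta): the three roots sum to 1, matching tr M = 1.
Thus the eigenvalues (to 4 decimals) are -4.5259 (modulus 4.5259); -2.5872 (modulus 2.5872); 8.1131 (modulus 8.1131). The spectral radius is the largest modulus: r(A) ≈ 8.1131. (Cross-check: r(A) ≤ ||A||_2 ≈ 8.1571; equality holds whenever A is normal, though it can also hold for some non-normal A.)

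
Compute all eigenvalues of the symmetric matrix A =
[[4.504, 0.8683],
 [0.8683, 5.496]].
sigma(A) ≈ {4, 6}

A is real symmetric, so its spectrum consists of real eigenvalues. Expanding the characteristic polynomial of the displayed matrix gives
  det(λ I - A) = p(λ) = λ^2 + (-10)λ + (24).
Solving p(λ) = 0 yields eigenvalues ≈ 4, 6. (A is shown rounded to 4 decimals, so these recover the underlying integer eigenvalues to within that precision.)
Verification: the trace of A = 10 equals the sum of eigenvalues 10, and det(A) ≈ 24.0000 matches the eigenvalue product 24.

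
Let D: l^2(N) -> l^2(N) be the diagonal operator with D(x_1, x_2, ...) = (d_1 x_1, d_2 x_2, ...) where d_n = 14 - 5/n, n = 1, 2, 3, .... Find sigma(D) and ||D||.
sigma(D) = {14 - 5/n : n ≥ 1} ∪ {14}; ||D|| = 14

A bounded diagonal operator on l^2 with diagonal entries d_n has spectrum equal to the closure of {d_n : n ≥ 1}: every d_n is an eigenvalue (with eigenvector e_n), so {d_n} ⊂ sigma(D); the spectrum is closed, so its closure is too; and for lambda not in the closure, (D - lambda I) has bounded inverse (the diagonal entries 1/(d_n - lambda) are bounded). For our sequence d_n = 14 - 5/n, n = 1, 2, 3, ...:
  - {d_n} = {14 - 5/n : n ≥ 1}; the only limit point is 14
  - closure = {14 - 5/n : n ≥ 1} ∪ {14}
For the norm: a diagonal operator has ||D|| = sup_n |d_n|. Here d_n = 14 - 5/n increases monotonically from d_1 = 9 toward 14, with all terms in [9, 14); so sup_n |d_n| = 14 (the supremum is the limit, not attained). So ||D|| = 14.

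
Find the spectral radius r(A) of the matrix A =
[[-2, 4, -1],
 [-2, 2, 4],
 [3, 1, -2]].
r(A) ≈ 4.287

The eigenvalues of A are the roots of its characteristic polynomial. With M = A (coefficients from the trace, the sum of principal 2x2 minors, and det A):
  p(λ) = det(λ I - M) = λ^3 + 2λ^2 + 3λ - 56.
No integer candidate from the rational root theorem (±divisors of 56) is a root, so the roots are irrational. The cubic discriminant is Δ = -89000 < 0, so there is one real root and a complex-conjugate pair. p(3) = -2 and p(4) = 52 have opposite signs, so a root lies in (3, 4); Newton's method refines it to λ ≈ 3.047. Dividing out (λ - (3.047)) leaves approximately λ^2 + 5.047λ + 18.3785. For λ^2 + 5.047λ + 18.3785 the discriminant is -48.0415. It is negative, so the remaining roots are the complex-conjugate pair λ ≈ -2.5235 ± 3.4656i. Their product equals the constant term, so |λ|^2 ≈ 18.3785 and |λ| ≈ 4.287.
Thus the eigenvalues (to 4 decimals) are 3.047 (modulus 3.047); -2.5235 ± 3.4656i (modulus 4.287). The spectral radius is the largest modulus: r(A) ≈ 4.287. (Cross-check: r(A) ≤ ||A||_2 ≈ 5.9381; equality holds whenever A is normal, though it can also hold for some non-normal A.)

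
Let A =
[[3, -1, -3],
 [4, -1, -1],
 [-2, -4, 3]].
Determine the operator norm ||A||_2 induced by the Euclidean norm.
||A||_2 ≈ 6.6994 (= sqrt(largest eigenvalue of A^T A))

||A||_2 = sigma_max(A) = sqrt(lambda_max(A^T A)). Form the symmetric matrix M = A^T A =
[[29, 1, -19],
 [1, 18, -8],
 [-19, -8, 19]].
Its characteristic polynomial (trace, sum of principal 2x2 minors, determinant of M give the coefficients) is
  p(λ) = det(λ I - M) = λ^3 - 66λ^2 + 989λ - 1849.
No integer candidate from the rational root theorem (±divisors of 1849) is a root, so the roots are irrational. The cubic discriminant is Δ = 345069625 > 0, so there are three distinct real roots. p(2) = -127 and p(3) = 551 have opposite signs, so a root lies in (2, 3); Newton's method refines it to λ ≈ 2.1748. p(18) = 401 and p(19) = -25 have opposite signs, so a root lies in (18, 19); Newton's method refines it to λ ≈ 18.9426. p(44) = -925 and p(45) = 131 have opposite signs, so a root lies in (44, 45); Newton's method refines it to λ ≈ 44.8826. Check (Vieta): the three roots sum to 66, matching tr M = 66.
So the eigenvalues of A^T A are ≈ 2.1748, 18.9426, 44.8826 (all ≥ 0, as they must be for A^T A). The largest is λ_max ≈ 44.8826, hence ||A||_2 = sqrt(λ_max) ≈ 6.6994.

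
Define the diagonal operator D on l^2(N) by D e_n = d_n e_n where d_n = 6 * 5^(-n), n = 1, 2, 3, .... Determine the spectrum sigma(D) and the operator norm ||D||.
sigma(D) = {6 * 5^(-n) : n ≥ 1} ∪ {0}; ||D|| = 6/5

A bounded diagonal operator on l^2 with diagonal entries d_n has spectrum equal to the closure of {d_n : n ≥ 1}: every d_n is an eigenvalue (with eigenvector e_n), so {d_n} ⊂ sigma(D); the spectrum is closed, so its closure is too; and for lambda not in the closure, (D - lambda I) has bounded inverse (the diagonal entries 1/(d_n - lambda) are bounded). For our sequence d_n = 6 * 5^(-n), n = 1, 2, 3, ...:
  - {d_n} = {6 * 5^(-n) : n ≥ 1}; the only limit point is 0
  - closure = {6 * 5^(-n) : n ≥ 1} ∪ {0}
For the norm: a diagonal operator has ||D|| = sup_n |d_n|. Here d_n = 6 * 5^(-n) is positive and decreasing, so sup_n |d_n| = d_1 = 6/5. So ||D|| = 6/5.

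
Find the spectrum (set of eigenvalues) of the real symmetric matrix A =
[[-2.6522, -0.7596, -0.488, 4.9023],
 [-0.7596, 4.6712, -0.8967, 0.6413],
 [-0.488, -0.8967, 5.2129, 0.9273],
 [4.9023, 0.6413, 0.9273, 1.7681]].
sigma(A) ≈ {-6, 4, 5, 6}

A is real symmetric, so its spectrum consists of real eigenvalues. Expanding the characteristic polynomial of the displayed matrix gives
  det(λ I - A) = p(λ) = λ^4 + (-9)λ^3 + (-16)λ^2 + (324.0024)λ + (-720.0045).
Solving p(λ) = 0 yields eigenvalues ≈ -6, 4, 5, 6. (A is shown rounded to 4 decimals, so these recover the underlying integer eigenvalues to within that precision.)
Verification: the trace of A = 9 equals the sum of eigenvalues 9, and det(A) ≈ -720.0045 matches the eigenvalue product -720.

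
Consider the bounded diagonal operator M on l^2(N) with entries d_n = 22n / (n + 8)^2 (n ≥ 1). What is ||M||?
||M|| = 11/16 (attained at n = 8)

For M diagonal, ||M|| = sup_n |d_n|. Treat f(x) = 22x / (x + 8)^2 for real x > 0. By the quotient rule, f'(x) = 22(8 - x)/(x + 8)^3, which is positive for x < 8 and negative for x > 8. So f has a unique maximum at x = 8, and since 8 is a positive integer, the supremum over n ≥ 1 is attained at n = 8: d_8 = 22·8/(8 + 8)^2 = 22·8/256 = 11/16. Hence ||M|| = 11/16.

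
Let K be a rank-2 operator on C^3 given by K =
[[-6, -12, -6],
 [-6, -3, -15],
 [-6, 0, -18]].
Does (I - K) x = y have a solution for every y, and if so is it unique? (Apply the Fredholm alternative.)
(I - K) is invertible (det(I - K) = 100 ≠ 0), so for every y in C^3 the equation (I - K) x = y has a unique solution.

K has rank 2 and factors as K = U V^T = u1 v1^T + u2 v2^T with u1 = (-3, -3, -3), v1 = (2, 3, 3), u2 = (-1, 2, 3), v2 = (0, 3, -3) (multiplying out reproduces the displayed K). The nonzero eigenvalues of U V^T coincide with those of the 2 x 2 matrix G = V^T U = [[v1·u1, v1·u2], [v2·u1, v2·u2]] = [[-24, 13], [0, -3]], and by the Sylvester determinant identity det(I_3 - U V^T) = det(I_2 - V^T U) = det([[25, -13], [0, 4]]) = (25)(4) - (-13)(0) = 100. (Direct check: I - K =
[[7, 12, 6],
 [6, 4, 15],
 [6, 0, 19]]
has determinant 100.) The finite-dimensional Fredholm alternative says: either (I - K) is invertible, or ker(I - K) ≠ {0} and then range(I - K) = ker((I - K)^*)^⊥, with dim ker(I - K) = dim ker((I - K)^*). Since det(I - K) ≠ 0, 1 is not an eigenvalue of K and ker(I - K) = {0}, so we are in the first case: for every y there is a unique x = (I - K)^(-1) y. (Explicitly, by the Woodbury identity, (I - U V^T)^(-1) = I + U (I_2 - G)^(-1) V^T.)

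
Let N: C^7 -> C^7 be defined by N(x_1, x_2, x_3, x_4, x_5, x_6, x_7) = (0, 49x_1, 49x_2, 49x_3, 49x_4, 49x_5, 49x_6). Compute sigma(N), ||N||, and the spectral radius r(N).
sigma(N) = {0}; ||N|| = 49; r(N) = 0. (N is nilpotent with N^7 = 0.)

On C^7, N is a strictly lower-triangular matrix with 49 on the subdiagonal and zeros elsewhere, so its characteristic polynomial is lambda^7 and every eigenvalue is 0: sigma(N) = {0}. For the operator norm, N e_i = 49e_{i+1} for i = 1, ..., 6 and N e_7 = 0, so the singular values of N are 49 (with multiplicity 6) and 0; hence ||N|| = 49. The spectral radius r(N) = max|lambda| = 0. Note ||N|| > r(N) — characteristic of non-normal nilpotent operators. Indeed N^7 = 0.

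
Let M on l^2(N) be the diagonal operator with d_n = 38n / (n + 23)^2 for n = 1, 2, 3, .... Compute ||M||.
||M|| = 19/46 (attained at n = 23)

For M diagonal, ||M|| = sup_n |d_n|. Treat f(x) = 38x / (x + 23)^2 for real x > 0. By the quotient rule, f'(x) = 38(23 - x)/(x + 23)^3, which is positive for x < 23 and negative for x > 23. So f has a unique maximum at x = 23, and since 23 is a positive integer, the supremum over n ≥ 1 is attained at n = 23: d_23 = 38·23/(23 + 23)^2 = 38·23/2116 = 19/46. Hence ||M|| = 19/46.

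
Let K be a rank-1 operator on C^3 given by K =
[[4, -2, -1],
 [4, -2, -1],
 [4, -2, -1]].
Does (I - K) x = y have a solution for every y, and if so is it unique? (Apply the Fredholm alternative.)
(I - K) is singular (det(I - K) = 0, i.e. 1 ∈ sigma(K)). (I - K) x = y is solvable iff y ⊥ ker((I - K)^*) = span{(4, -2, -1)}, i.e. iff 4y_1 - 2y_2 - y_3 = 0. When solvable, the solutions are x = y + c·(1, 1, 1), c arbitrary (ker(I - K) = span{(1, 1, 1)}, dimension 1).

K has rank 1, so it is an outer product K = u v^T: every row of K is a multiple of one row vector. Reading off the entries, u = (1, 1, 1) and v = (4, -2, -1) (row i of K equals u_i·v^T). A rank-one matrix u v^T satisfies K u = u (v·u) and kills the (2)-dimensional subspace v^⊥, so its characteristic polynomial is lambda^2 (lambda - v·u) with v·u = tr K = 1. Hence the eigenvalues of I - K are 1 (multiplicity 2) and 1 - (1) = 0, so det(I - K) = 0. (Direct check: I - K =
[[-3, 2, 1],
 [-4, 3, 1],
 [-4, 2, 2]]
has determinant 0.) So 1 is an eigenvalue of K and (I - K) is not invertible. The finite-dimensional Fredholm alternative says: either (I - K) is invertible, or ker(I - K) ≠ {0} and then range(I - K) = ker((I - K)^*)^⊥, with dim ker(I - K) = dim ker((I - K)^*). We are in the second case, so we need both kernels. Kernel of I - K: (I - K) u = u - u (v·u) = u - u = 0, so ker(I - K) = span{u} = span{(1, 1, 1)} (it is exactly 1-dimensional because rank(I - K) = 2). Kernel of the adjoint: K is real, so (I - K)^* = I - K^T = I - v u^T, and (I - v u^T) v = v - v (u·v) = 0; hence ker((I - K)^*) = span{v} = span{(4, -2, -1)}. Therefore (I - K) x = y is solvable iff <y, v> = 0, i.e. iff 4y_1 - 2y_2 - y_3 = 0. When this holds, K y = u (v·y) = 0, so (I - K) y = y and x = y is a particular solution; the full solution set is the line x = y + c·u = y + c·(1, 1, 1), c ∈ C.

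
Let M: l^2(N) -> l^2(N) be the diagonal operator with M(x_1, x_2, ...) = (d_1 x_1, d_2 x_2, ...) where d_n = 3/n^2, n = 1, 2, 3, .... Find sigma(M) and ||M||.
sigma(M) = {3/n^2 : n ≥ 1} ∪ {0}; ||M|| = 3

A bounded diagonal operator on l^2 with diagonal entries d_n has spectrum equal to the closure of {d_n : n ≥ 1}: every d_n is an eigenvalue (with eigenvector e_n), so {d_n} ⊂ sigma(M); the spectrum is closed, so its closure is too; and for lambda not in the closure, (M - lambda I) has bounded inverse (the diagonal entries 1/(d_n - lambda) are bounded). For our sequence d_n = 3/n^2, n = 1, 2, 3, ...:
  - {d_n} = {3/n^2 : n ≥ 1}; the only limit point is 0
  - closure = {3/n^2 : n ≥ 1} ∪ {0}
For the norm: a diagonal operator has ||M|| = sup_n |d_n|. Here d_n = 3/n^2 is positive and decreasing, so sup_n |d_n| = d_1 = 3. So ||M|| = 3.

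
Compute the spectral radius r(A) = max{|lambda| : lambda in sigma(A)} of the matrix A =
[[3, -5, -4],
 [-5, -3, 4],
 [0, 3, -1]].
r(A) ≈ 6.8935

The eigenvalues of A are the roots of its characteristic polynomial. With M = A (coefficients from the trace, the sum of principal 2x2 minors, and det A):
  p(λ) = det(λ I - M) = λ^3 + λ^2 - 46λ - 58.
No integer candidate from the rational root theorem (±divisors of 58) is a root, so the roots are irrational. The cubic discriminant is Δ = 348888 > 0, so there are three distinct real roots. p(-7) = -30 and p(-6) = 38 have opposite signs, so a root lies in (-7, -6); Newton's method refines it to λ ≈ -6.6231. p(-2) = 30 and p(-1) = -12 have opposite signs, so a root lies in (-2, -1); Newton's method refines it to λ ≈ -1.2704. p(6) = -82 and p(7) = 12 have opposite signs, so a root lies in (6, 7); Newton's method refines it to λ ≈ 6.8935. Check (Vieta): the three roots sum to -1, matching tr M = -1.
Thus the eigenvalues (to 4 decimals) are -6.6231 (modulus 6.6231); -1.2704 (modulus 1.2704); 6.8935 (modulus 6.8935). The spectral radius is the largest modulus: r(A) ≈ 6.8935. (Cross-check: r(A) ≤ ||A||_2 ≈ 8.1267; equality holds whenever A is normal, though it can also hold for some non-normal A.)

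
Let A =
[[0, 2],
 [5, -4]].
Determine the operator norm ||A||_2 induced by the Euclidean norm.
||A||_2 = sqrt((45 + sqrt(1625))/2) ≈ 6.5311 (= sqrt(largest eigenvalue of A^T A))

||A||_2 = sigma_max(A) = sqrt(lambda_max(A^T A)). Form the symmetric matrix M = A^T A =
[[25, -20],
 [-20, 20]].
Its characteristic polynomial (trace, determinant of M give the coefficients) is
  p(λ) = det(λ I - M) = λ^2 - 45λ + 100.
For λ^2 - 45λ + 100 the discriminant is 1625. It is nonnegative but not a perfect square, so the roots are real and irrational: λ = (45 ± sqrt(1625))/2 ≈ 42.6556, 2.3444.
So the eigenvalues of A^T A are ≈ 2.3444, 42.6556 (all ≥ 0, as they must be for A^T A). The largest is λ_max = (45 + sqrt(1625))/2 ≈ 42.6556, hence ||A||_2 = sqrt(λ_max) = sqrt((45 + sqrt(1625))/2) ≈ 6.5311.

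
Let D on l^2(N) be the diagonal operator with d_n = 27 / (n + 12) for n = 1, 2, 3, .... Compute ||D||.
||D|| = 27/13 (attained at n = 1)

For D diagonal, ||D|| = sup_n |d_n| = sup_n 27/(n + 12). This is positive and strictly decreasing in n, so the supremum is attained at n = 1: d_1 = 27/(1 + 12) = 27/13. Hence ||D|| = 27/13.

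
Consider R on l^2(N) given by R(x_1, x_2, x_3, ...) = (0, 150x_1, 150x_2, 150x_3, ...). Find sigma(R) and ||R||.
sigma(R) = closed disk {z in C : |z| ≤ 150}; ||R|| = 150

Note R = 150·U where U is the unit right shift (U x)_k = x_{k-1} (with x_0 := 0); so ||R|| = 150||U|| and sigma(R) = 150·sigma(U). ||R x||^2 = sum_{k≥1} |150x_k|^2 = 22500||x||^2, so ||R|| = 150 and sigma(R) ⊂ {|z| ≤ 150}. For any |lambda| < 150, the equation (R - lambda I) x = 0 forces x_1 = 0, then 150x_k = lambda x_{k+1} ⇒ x = 0, so R has no eigenvalues. But (R - lambda I) is not surjective for |lambda| < 150: solving (R - lambda I) x = e_1 would require x_n proportional to (lambda/150)^(-n), which is not in l^2. So every |lambda| < 150 lies in the residual spectrum. The boundary |lambda| = 150 is in the approximate point spectrum (the spectrum is closed). Hence sigma(R) is the closed disk of radius 150.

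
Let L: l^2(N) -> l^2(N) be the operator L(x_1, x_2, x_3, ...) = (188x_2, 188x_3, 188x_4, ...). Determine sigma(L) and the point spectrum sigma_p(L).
sigma(L) = closed disk {z in C : |z| ≤ 188}; sigma_p(L) = open disk {z in C : |z| < 188}

Note L = 188·V where V is the unit left shift (V x)_k = x_{k+1}; so sigma(L) = 188·sigma(V) and ||L|| = 188||V||. ||L x||^2 = 35344sum_{k≥2} |x_k|^2 ≤ 35344||x||^2, with equality on {x : x_1 = 0}, so ||L|| = 188. For any lambda with |lambda| < 188, set r = lambda/188 (|r| < 1); the vector x = (1, r, r^2, ...) is in l^2 and satisfies L x = 188(r, r^2, ...) = lambda x, so lambda is an eigenvalue. On the boundary |lambda| = 188 the geometric series diverges, so no l^2 eigenvector exists, but these lambda lie in the approximate point spectrum. Hence sigma(L) is the closed disk of radius 188 and sigma_p(L) is the open disk.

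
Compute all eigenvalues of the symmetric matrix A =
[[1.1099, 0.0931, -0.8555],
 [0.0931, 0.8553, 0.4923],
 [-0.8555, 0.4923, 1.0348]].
sigma(A) ≈ {0, 1, 2}

A is real symmetric, so its spectrum consists of real eigenvalues. Expanding the characteristic polynomial of the displayed matrix gives
  det(λ I - A) = p(λ) = λ^3 + (-3)λ^2 + (2)λ + (0).
Solving p(λ) = 0 yields eigenvalues ≈ 0, 1, 2. (A is shown rounded to 4 decimals, so these recover the underlying integer eigenvalues to within that precision.)
Verification: the trace of A = 3 equals the sum of eigenvalues 3, and det(A) ≈ -0.0000 matches the eigenvalue product 0.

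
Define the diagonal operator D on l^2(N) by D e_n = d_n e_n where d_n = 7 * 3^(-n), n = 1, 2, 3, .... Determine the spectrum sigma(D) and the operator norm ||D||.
sigma(D) = {7 * 3^(-n) : n ≥ 1} ∪ {0}; ||D|| = 7/3

A bounded diagonal operator on l^2 with diagonal entries d_n has spectrum equal to the closure of {d_n : n ≥ 1}: every d_n is an eigenvalue (with eigenvector e_n), so {d_n} ⊂ sigma(D); the spectrum is closed, so its closure is too; and for lambda not in the closure, (D - lambda I) has bounded inverse (the diagonal entries 1/(d_n - lambda) are bounded). For our sequence d_n = 7 * 3^(-n), n = 1, 2, 3, ...:
  - {d_n} = {7 * 3^(-n) : n ≥ 1}; the only limit point is 0
  - closure = {7 * 3^(-n) : n ≥ 1} ∪ {0}
For the norm: a diagonal operator has ||D|| = sup_n |d_n|. Here d_n = 7 * 3^(-n) is positive and decreasing, so sup_n |d_n| = d_1 = 7/3. So ||D|| = 7/3.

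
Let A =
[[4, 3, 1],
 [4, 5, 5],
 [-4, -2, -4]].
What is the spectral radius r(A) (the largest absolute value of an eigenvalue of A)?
r(A) = (3 + sqrt(89))/2 ≈ 6.217

The eigenvalues of A are the roots of its characteristic polynomial. With M = A (coefficients from the trace, the sum of principal 2x2 minors, and det A):
  p(λ) = det(λ I - M) = λ^3 - 5λ^2 - 14λ + 40.
By the rational root theorem any rational root is an integer divisor of 40. Testing λ = 2: p(2) = 8 - 20 - 28 + 40 = 0, so λ = 2 is a root. Dividing out (λ - 2) leaves p(λ) = (λ - 2)(λ^2 - 3λ - 20). For λ^2 - 3λ - 20 the discriminant is 89. It is nonnegative but not a perfect square, so the roots are real and irrational: λ = (3 ± sqrt(89))/2 ≈ 6.217, -3.217.
Thus the eigenvalues (to 4 decimals) are 6.217 (modulus 6.217); -3.217 (modulus 3.217); 2 (modulus 2). The spectral radius is the largest modulus: r(A) = (3 + sqrt(89))/2 ≈ 6.217. (Cross-check: r(A) ≤ ||A||_2 ≈ 10.968; equality holds whenever A is normal, though it can also hold for some non-normal A.)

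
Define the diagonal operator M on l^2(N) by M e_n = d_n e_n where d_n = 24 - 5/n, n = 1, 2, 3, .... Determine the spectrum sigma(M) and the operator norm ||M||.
sigma(M) = {24 - 5/n : n ≥ 1} ∪ {24}; ||M|| = 24

A bounded diagonal operator on l^2 with diagonal entries d_n has spectrum equal to the closure of {d_n : n ≥ 1}: every d_n is an eigenvalue (with eigenvector e_n), so {d_n} ⊂ sigma(M); the spectrum is closed, so its closure is too; and for lambda not in the closure, (M - lambda I) has bounded inverse (the diagonal entries 1/(d_n - lambda) are bounded). For our sequence d_n = 24 - 5/n, n = 1, 2, 3, ...:
  - {d_n} = {24 - 5/n : n ≥ 1}; the only limit point is 24
  - closure = {24 - 5/n : n ≥ 1} ∪ {24}
For the norm: a diagonal operator has ||M|| = sup_n |d_n|. Here d_n = 24 - 5/n increases monotonically from d_1 = 19 toward 24, with all terms in [19, 24); so sup_n |d_n| = 24 (the supremum is the limit, not attained). So ||M|| = 24.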